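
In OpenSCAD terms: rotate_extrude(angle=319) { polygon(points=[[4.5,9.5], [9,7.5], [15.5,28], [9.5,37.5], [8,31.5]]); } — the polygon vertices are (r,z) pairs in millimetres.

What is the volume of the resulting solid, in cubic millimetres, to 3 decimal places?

Volume = 8976.364 mm³

Profile (r,z), 5 vertices: (4.5,9.5) (9,7.5) (15.5,28) (9.5,37.5) (8,31.5)
edge 0: (4.5,9.5)→(9,7.5)  cross = 4.5·7.5 − 9·9.5 = -51.7500; (r_i+r_j)·cross = 13.5·-51.7500 = -698.6250
edge 1: (9,7.5)→(15.5,28)  cross = 9·28 − 15.5·7.5 = 135.7500; (r_i+r_j)·cross = 24.5·135.7500 = 3325.8750
edge 2: (15.5,28)→(9.5,37.5)  cross = 15.5·37.5 − 9.5·28 = 315.2500; (r_i+r_j)·cross = 25·315.2500 = 7881.2500
edge 3: (9.5,37.5)→(8,31.5)  cross = 9.5·31.5 − 8·37.5 = -0.7500; (r_i+r_j)·cross = 17.5·-0.7500 = -13.1250
edge 4: (8,31.5)→(4.5,9.5)  cross = 8·9.5 − 4.5·31.5 = -65.7500; (r_i+r_j)·cross = 12.5·-65.7500 = -821.8750
Σcross = 332.7500 → A = |Σcross|/2 = 166.3750 mm²
Σ(r_i+r_j)·cross = 9673.5000 → first moment M = |Σ|/6 = 1612.2500
R_c = M/A = 1612.2500/166.3750 = 9.6905 mm
θ = 319° = 5.567600 rad
V = θ·R_c·A = 5.567600·9.6905·166.3750 = 8976.364 mm³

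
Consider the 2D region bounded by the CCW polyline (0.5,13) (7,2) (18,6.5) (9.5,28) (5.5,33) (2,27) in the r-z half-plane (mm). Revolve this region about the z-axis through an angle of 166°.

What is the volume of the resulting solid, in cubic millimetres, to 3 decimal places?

Volume = 7130.546 mm³

Profile (r,z), 6 vertices: (0.5,13) (7,2) (18,6.5) (9.5,28) (5.5,33) (2,27)
edge 0: (0.5,13)→(7,2)  cross = 0.5·2 − 7·13 = -90.0000; (r_i+r_j)·cross = 7.5·-90.0000 = -675.0000
edge 1: (7,2)→(18,6.5)  cross = 7·6.5 − 18·2 = 9.5000; (r_i+r_j)·cross = 25·9.5000 = 237.5000
edge 2: (18,6.5)→(9.5,28)  cross = 18·28 − 9.5·6.5 = 442.2500; (r_i+r_j)·cross = 27.5·442.2500 = 12161.8750
edge 3: (9.5,28)→(5.5,33)  cross = 9.5·33 − 5.5·28 = 159.5000; (r_i+r_j)·cross = 15·159.5000 = 2392.5000
edge 4: (5.5,33)→(2,27)  cross = 5.5·27 − 2·33 = 82.5000; (r_i+r_j)·cross = 7.5·82.5000 = 618.7500
edge 5: (2,27)→(0.5,13)  cross = 2·13 − 0.5·27 = 12.5000; (r_i+r_j)·cross = 2.5·12.5000 = 31.2500
Σcross = 616.2500 → A = |Σcross|/2 = 308.1250 mm²
Σ(r_i+r_j)·cross = 14766.8750 → first moment M = |Σ|/6 = 2461.1458
R_c = M/A = 2461.1458/308.1250 = 7.9875 mm
θ = 166° = 2.897247 rad
V = θ·R_c·A = 2.897247·7.9875·308.1250 = 7130.546 mm³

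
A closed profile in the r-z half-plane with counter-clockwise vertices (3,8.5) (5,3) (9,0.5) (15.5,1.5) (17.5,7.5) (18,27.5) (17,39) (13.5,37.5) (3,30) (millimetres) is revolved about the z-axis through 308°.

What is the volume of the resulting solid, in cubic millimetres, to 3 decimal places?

Profile (r,z), 9 vertices: (3,8.5) (5,3) (9,0.5) (15.5,1.5) (17.5,7.5) (18,27.5) (17,39) (13.5,37.5) (3,30)
edge 0: (3,8.5)→(5,3)  cross = 3·3 − 5·8.5 = -33.5000; (r_i+r_j)·cross = 8·-33.5000 = -268.0000
edge 1: (5,3)→(9,0.5)  cross = 5·0.5 − 9·3 = -24.5000; (r_i+r_j)·cross = 14·-24.5000 = -343.0000
edge 2: (9,0.5)→(15.5,1.5)  cross = 9·1.5 − 15.5·0.5 = 5.7500; (r_i+r_j)·cross = 24.5·5.7500 = 140.8750
edge 3: (15.5,1.5)→(17.5,7.5)  cross = 15.5·7.5 − 17.5·1.5 = 90.0000; (r_i+r_j)·cross = 33·90.0000 = 2970.0000
edge 4: (17.5,7.5)→(18,27.5)  cross = 17.5·27.5 − 18·7.5 = 346.2500; (r_i+r_j)·cross = 35.5·346.2500 = 12291.8750
edge 5: (18,27.5)→(17,39)  cross = 18·39 − 17·27.5 = 234.5000; (r_i+r_j)·cross = 35·234.5000 = 8207.5000
edge 6: (17,39)→(13.5,37.5)  cross = 17·37.5 − 13.5·39 = 111.0000; (r_i+r_j)·cross = 30.5·111.0000 = 3385.5000
edge 7: (13.5,37.5)→(3,30)  cross = 13.5·30 − 3·37.5 = 292.5000; (r_i+r_j)·cross = 16.5·292.5000 = 4826.2500
edge 8: (3,30)→(3,8.5)  cross = 3·8.5 − 3·30 = -64.5000; (r_i+r_j)·cross = 6·-64.5000 = -387.0000
Σcross = 957.5000 → A = |Σcross|/2 = 478.7500 mm²
Σ(r_i+r_j)·cross = 30824.0000 → first moment M = |Σ|/6 = 5137.3333
R_c = M/A = 5137.3333/478.7500 = 10.7307 mm
θ = 308° = 5.375614 rad
V = θ·R_c·A = 5.375614·10.7307·478.7500 = 27616.321 mm³

Volume = 27616.321 mm³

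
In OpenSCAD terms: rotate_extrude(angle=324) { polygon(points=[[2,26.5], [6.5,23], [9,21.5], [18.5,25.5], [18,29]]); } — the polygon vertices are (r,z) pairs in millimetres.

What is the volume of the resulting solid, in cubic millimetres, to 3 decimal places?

Profile (r,z), 5 vertices: (2,26.5) (6.5,23) (9,21.5) (18.5,25.5) (18,29)
edge 0: (2,26.5)→(6.5,23)  cross = 2·23 − 6.5·26.5 = -126.2500; (r_i+r_j)·cross = 8.5·-126.2500 = -1073.1250
edge 1: (6.5,23)→(9,21.5)  cross = 6.5·21.5 − 9·23 = -67.2500; (r_i+r_j)·cross = 15.5·-67.2500 = -1042.3750
edge 2: (9,21.5)→(18.5,25.5)  cross = 9·25.5 − 18.5·21.5 = -168.2500; (r_i+r_j)·cross = 27.5·-168.2500 = -4626.8750
edge 3: (18.5,25.5)→(18,29)  cross = 18.5·29 − 18·25.5 = 77.5000; (r_i+r_j)·cross = 36.5·77.5000 = 2828.7500
edge 4: (18,29)→(2,26.5)  cross = 18·26.5 − 2·29 = 419.0000; (r_i+r_j)·cross = 20·419.0000 = 8380.0000
Σcross = 134.7500 → A = |Σcross|/2 = 67.3750 mm²
Σ(r_i+r_j)·cross = 4466.3750 → first moment M = |Σ|/6 = 744.3958
R_c = M/A = 744.3958/67.3750 = 11.0485 mm
θ = 324° = 5.654867 rad
V = θ·R_c·A = 5.654867·11.0485·67.3750 = 4209.459 mm³

Volume = 4209.459 mm³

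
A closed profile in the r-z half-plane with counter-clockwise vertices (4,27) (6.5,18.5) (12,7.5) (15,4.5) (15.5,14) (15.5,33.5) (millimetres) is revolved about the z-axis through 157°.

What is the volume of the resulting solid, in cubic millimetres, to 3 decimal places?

Profile (r,z), 6 vertices: (4,27) (6.5,18.5) (12,7.5) (15,4.5) (15.5,14) (15.5,33.5)
edge 0: (4,27)→(6.5,18.5)  cross = 4·18.5 − 6.5·27 = -101.5000; (r_i+r_j)·cross = 10.5·-101.5000 = -1065.7500
edge 1: (6.5,18.5)→(12,7.5)  cross = 6.5·7.5 − 12·18.5 = -173.2500; (r_i+r_j)·cross = 18.5·-173.2500 = -3205.1250
edge 2: (12,7.5)→(15,4.5)  cross = 12·4.5 − 15·7.5 = -58.5000; (r_i+r_j)·cross = 27·-58.5000 = -1579.5000
edge 3: (15,4.5)→(15.5,14)  cross = 15·14 − 15.5·4.5 = 140.2500; (r_i+r_j)·cross = 30.5·140.2500 = 4277.6250
edge 4: (15.5,14)→(15.5,33.5)  cross = 15.5·33.5 − 15.5·14 = 302.2500; (r_i+r_j)·cross = 31·302.2500 = 9369.7500
edge 5: (15.5,33.5)→(4,27)  cross = 15.5·27 − 4·33.5 = 284.5000; (r_i+r_j)·cross = 19.5·284.5000 = 5547.7500
Σcross = 393.7500 → A = |Σcross|/2 = 196.8750 mm²
Σ(r_i+r_j)·cross = 13344.7500 → first moment M = |Σ|/6 = 2224.1250
R_c = M/A = 2224.1250/196.8750 = 11.2971 mm
θ = 157° = 2.740167 rad
V = θ·R_c·A = 2.740167·11.2971·196.8750 = 6094.474 mm³

Volume = 6094.474 mm³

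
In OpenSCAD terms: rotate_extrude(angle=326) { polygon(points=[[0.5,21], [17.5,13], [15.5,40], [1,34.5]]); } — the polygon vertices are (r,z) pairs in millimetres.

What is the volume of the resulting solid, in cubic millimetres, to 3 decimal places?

Profile (r,z), 4 vertices: (0.5,21) (17.5,13) (15.5,40) (1,34.5)
edge 0: (0.5,21)→(17.5,13)  cross = 0.5·13 − 17.5·21 = -361.0000; (r_i+r_j)·cross = 18·-361.0000 = -6498.0000
edge 1: (17.5,13)→(15.5,40)  cross = 17.5·40 − 15.5·13 = 498.5000; (r_i+r_j)·cross = 33·498.5000 = 16450.5000
edge 2: (15.5,40)→(1,34.5)  cross = 15.5·34.5 − 1·40 = 494.7500; (r_i+r_j)·cross = 16.5·494.7500 = 8163.3750
edge 3: (1,34.5)→(0.5,21)  cross = 1·21 − 0.5·34.5 = 3.7500; (r_i+r_j)·cross = 1.5·3.7500 = 5.6250
Σcross = 636.0000 → A = |Σcross|/2 = 318.0000 mm²
Σ(r_i+r_j)·cross = 18121.5000 → first moment M = |Σ|/6 = 3020.2500
R_c = M/A = 3020.2500/318.0000 = 9.4976 mm
θ = 326° = 5.689773 rad
V = θ·R_c·A = 5.689773·9.4976·318.0000 = 17184.538 mm³

Volume = 17184.538 mm³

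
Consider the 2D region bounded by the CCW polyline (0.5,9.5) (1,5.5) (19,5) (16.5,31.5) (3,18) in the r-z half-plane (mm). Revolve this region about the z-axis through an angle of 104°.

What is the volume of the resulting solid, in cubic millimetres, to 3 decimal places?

Volume = 6151.782 mm³

Profile (r,z), 5 vertices: (0.5,9.5) (1,5.5) (19,5) (16.5,31.5) (3,18)
edge 0: (0.5,9.5)→(1,5.5)  cross = 0.5·5.5 − 1·9.5 = -6.7500; (r_i+r_j)·cross = 1.5·-6.7500 = -10.1250
edge 1: (1,5.5)→(19,5)  cross = 1·5 − 19·5.5 = -99.5000; (r_i+r_j)·cross = 20·-99.5000 = -1990.0000
edge 2: (19,5)→(16.5,31.5)  cross = 19·31.5 − 16.5·5 = 516.0000; (r_i+r_j)·cross = 35.5·516.0000 = 18318.0000
edge 3: (16.5,31.5)→(3,18)  cross = 16.5·18 − 3·31.5 = 202.5000; (r_i+r_j)·cross = 19.5·202.5000 = 3948.7500
edge 4: (3,18)→(0.5,9.5)  cross = 3·9.5 − 0.5·18 = 19.5000; (r_i+r_j)·cross = 3.5·19.5000 = 68.2500
Σcross = 631.7500 → A = |Σcross|/2 = 315.8750 mm²
Σ(r_i+r_j)·cross = 20334.8750 → first moment M = |Σ|/6 = 3389.1458
R_c = M/A = 3389.1458/315.8750 = 10.7294 mm
θ = 104° = 1.815142 rad
V = θ·R_c·A = 1.815142·10.7294·315.8750 = 6151.782 mm³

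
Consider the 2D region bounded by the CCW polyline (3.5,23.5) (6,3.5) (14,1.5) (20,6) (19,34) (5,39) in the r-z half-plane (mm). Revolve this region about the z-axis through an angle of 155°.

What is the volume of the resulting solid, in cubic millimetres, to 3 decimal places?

Profile (r,z), 6 vertices: (3.5,23.5) (6,3.5) (14,1.5) (20,6) (19,34) (5,39)
edge 0: (3.5,23.5)→(6,3.5)  cross = 3.5·3.5 − 6·23.5 = -128.7500; (r_i+r_j)·cross = 9.5·-128.7500 = -1223.1250
edge 1: (6,3.5)→(14,1.5)  cross = 6·1.5 − 14·3.5 = -40.0000; (r_i+r_j)·cross = 20·-40.0000 = -800.0000
edge 2: (14,1.5)→(20,6)  cross = 14·6 − 20·1.5 = 54.0000; (r_i+r_j)·cross = 34·54.0000 = 1836.0000
edge 3: (20,6)→(19,34)  cross = 20·34 − 19·6 = 566.0000; (r_i+r_j)·cross = 39·566.0000 = 22074.0000
edge 4: (19,34)→(5,39)  cross = 19·39 − 5·34 = 571.0000; (r_i+r_j)·cross = 24·571.0000 = 13704.0000
edge 5: (5,39)→(3.5,23.5)  cross = 5·23.5 − 3.5·39 = -19.0000; (r_i+r_j)·cross = 8.5·-19.0000 = -161.5000
Σcross = 1003.2500 → A = |Σcross|/2 = 501.6250 mm²
Σ(r_i+r_j)·cross = 35429.3750 → first moment M = |Σ|/6 = 5904.8958
R_c = M/A = 5904.8958/501.6250 = 11.7715 mm
θ = 155° = 2.705260 rad
V = θ·R_c·A = 2.705260·11.7715·501.6250 = 15974.281 mm³

Volume = 15974.281 mm³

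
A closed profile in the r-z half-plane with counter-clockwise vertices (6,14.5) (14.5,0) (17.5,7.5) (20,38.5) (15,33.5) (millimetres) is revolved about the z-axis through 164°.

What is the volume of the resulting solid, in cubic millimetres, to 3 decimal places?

Volume = 10683.445 mm³

Profile (r,z), 5 vertices: (6,14.5) (14.5,0) (17.5,7.5) (20,38.5) (15,33.5)
edge 0: (6,14.5)→(14.5,0)  cross = 6·0 − 14.5·14.5 = -210.2500; (r_i+r_j)·cross = 20.5·-210.2500 = -4310.1250
edge 1: (14.5,0)→(17.5,7.5)  cross = 14.5·7.5 − 17.5·0 = 108.7500; (r_i+r_j)·cross = 32·108.7500 = 3480.0000
edge 2: (17.5,7.5)→(20,38.5)  cross = 17.5·38.5 − 20·7.5 = 523.7500; (r_i+r_j)·cross = 37.5·523.7500 = 19640.6250
edge 3: (20,38.5)→(15,33.5)  cross = 20·33.5 − 15·38.5 = 92.5000; (r_i+r_j)·cross = 35·92.5000 = 3237.5000
edge 4: (15,33.5)→(6,14.5)  cross = 15·14.5 − 6·33.5 = 16.5000; (r_i+r_j)·cross = 21·16.5000 = 346.5000
Σcross = 531.2500 → A = |Σcross|/2 = 265.6250 mm²
Σ(r_i+r_j)·cross = 22394.5000 → first moment M = |Σ|/6 = 3732.4167
R_c = M/A = 3732.4167/265.6250 = 14.0515 mm
θ = 164° = 2.862340 rad
V = θ·R_c·A = 2.862340·14.0515·265.6250 = 10683.445 mm³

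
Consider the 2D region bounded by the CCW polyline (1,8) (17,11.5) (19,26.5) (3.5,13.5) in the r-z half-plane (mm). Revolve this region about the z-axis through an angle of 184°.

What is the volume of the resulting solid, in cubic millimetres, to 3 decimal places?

Profile (r,z), 4 vertices: (1,8) (17,11.5) (19,26.5) (3.5,13.5)
edge 0: (1,8)→(17,11.5)  cross = 1·11.5 − 17·8 = -124.5000; (r_i+r_j)·cross = 18·-124.5000 = -2241.0000
edge 1: (17,11.5)→(19,26.5)  cross = 17·26.5 − 19·11.5 = 232.0000; (r_i+r_j)·cross = 36·232.0000 = 8352.0000
edge 2: (19,26.5)→(3.5,13.5)  cross = 19·13.5 − 3.5·26.5 = 163.7500; (r_i+r_j)·cross = 22.5·163.7500 = 3684.3750
edge 3: (3.5,13.5)→(1,8)  cross = 3.5·8 − 1·13.5 = 14.5000; (r_i+r_j)·cross = 4.5·14.5000 = 65.2500
Σcross = 285.7500 → A = |Σcross|/2 = 142.8750 mm²
Σ(r_i+r_j)·cross = 9860.6250 → first moment M = |Σ|/6 = 1643.4375
R_c = M/A = 1643.4375/142.8750 = 11.5026 mm
θ = 184° = 3.211406 rad
V = θ·R_c·A = 3.211406·11.5026·142.8750 = 5277.745 mm³

Volume = 5277.745 mm³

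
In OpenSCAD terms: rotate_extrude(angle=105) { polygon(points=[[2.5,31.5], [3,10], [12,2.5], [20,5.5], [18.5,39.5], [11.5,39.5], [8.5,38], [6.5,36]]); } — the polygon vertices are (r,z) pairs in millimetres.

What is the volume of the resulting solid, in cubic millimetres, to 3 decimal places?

Profile (r,z), 8 vertices: (2.5,31.5) (3,10) (12,2.5) (20,5.5) (18.5,39.5) (11.5,39.5) (8.5,38) (6.5,36)
edge 0: (2.5,31.5)→(3,10)  cross = 2.5·10 − 3·31.5 = -69.5000; (r_i+r_j)·cross = 5.5·-69.5000 = -382.2500
edge 1: (3,10)→(12,2.5)  cross = 3·2.5 − 12·10 = -112.5000; (r_i+r_j)·cross = 15·-112.5000 = -1687.5000
edge 2: (12,2.5)→(20,5.5)  cross = 12·5.5 − 20·2.5 = 16.0000; (r_i+r_j)·cross = 32·16.0000 = 512.0000
edge 3: (20,5.5)→(18.5,39.5)  cross = 20·39.5 − 18.5·5.5 = 688.2500; (r_i+r_j)·cross = 38.5·688.2500 = 26497.6250
edge 4: (18.5,39.5)→(11.5,39.5)  cross = 18.5·39.5 − 11.5·39.5 = 276.5000; (r_i+r_j)·cross = 30·276.5000 = 8295.0000
edge 5: (11.5,39.5)→(8.5,38)  cross = 11.5·38 − 8.5·39.5 = 101.2500; (r_i+r_j)·cross = 20·101.2500 = 2025.0000
edge 6: (8.5,38)→(6.5,36)  cross = 8.5·36 − 6.5·38 = 59.0000; (r_i+r_j)·cross = 15·59.0000 = 885.0000
edge 7: (6.5,36)→(2.5,31.5)  cross = 6.5·31.5 − 2.5·36 = 114.7500; (r_i+r_j)·cross = 9·114.7500 = 1032.7500
Σcross = 1073.7500 → A = |Σcross|/2 = 536.8750 mm²
Σ(r_i+r_j)·cross = 37177.6250 → first moment M = |Σ|/6 = 6196.2708
R_c = M/A = 6196.2708/536.8750 = 11.5414 mm
θ = 105° = 1.832596 rad
V = θ·R_c·A = 1.832596·11.5414·536.8750 = 11355.259 mm³

Volume = 11355.259 mm³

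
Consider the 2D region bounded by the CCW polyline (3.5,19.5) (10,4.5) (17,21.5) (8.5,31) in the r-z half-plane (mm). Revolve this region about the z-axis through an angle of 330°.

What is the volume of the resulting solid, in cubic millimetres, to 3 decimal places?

Volume = 10352.857 mm³

Profile (r,z), 4 vertices: (3.5,19.5) (10,4.5) (17,21.5) (8.5,31)
edge 0: (3.5,19.5)→(10,4.5)  cross = 3.5·4.5 − 10·19.5 = -179.2500; (r_i+r_j)·cross = 13.5·-179.2500 = -2419.8750
edge 1: (10,4.5)→(17,21.5)  cross = 10·21.5 − 17·4.5 = 138.5000; (r_i+r_j)·cross = 27·138.5000 = 3739.5000
edge 2: (17,21.5)→(8.5,31)  cross = 17·31 − 8.5·21.5 = 344.2500; (r_i+r_j)·cross = 25.5·344.2500 = 8778.3750
edge 3: (8.5,31)→(3.5,19.5)  cross = 8.5·19.5 − 3.5·31 = 57.2500; (r_i+r_j)·cross = 12·57.2500 = 687.0000
Σcross = 360.7500 → A = |Σcross|/2 = 180.3750 mm²
Σ(r_i+r_j)·cross = 10785.0000 → first moment M = |Σ|/6 = 1797.5000
R_c = M/A = 1797.5000/180.3750 = 9.9653 mm
θ = 330° = 5.759587 rad
V = θ·R_c·A = 5.759587·9.9653·180.3750 = 10352.857 mm³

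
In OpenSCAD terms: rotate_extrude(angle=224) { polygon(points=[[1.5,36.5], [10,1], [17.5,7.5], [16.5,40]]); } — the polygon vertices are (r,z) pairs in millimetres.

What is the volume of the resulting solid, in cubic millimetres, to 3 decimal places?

Volume = 17432.628 mm³

Profile (r,z), 4 vertices: (1.5,36.5) (10,1) (17.5,7.5) (16.5,40)
edge 0: (1.5,36.5)→(10,1)  cross = 1.5·1 − 10·36.5 = -363.5000; (r_i+r_j)·cross = 11.5·-363.5000 = -4180.2500
edge 1: (10,1)→(17.5,7.5)  cross = 10·7.5 − 17.5·1 = 57.5000; (r_i+r_j)·cross = 27.5·57.5000 = 1581.2500
edge 2: (17.5,7.5)→(16.5,40)  cross = 17.5·40 − 16.5·7.5 = 576.2500; (r_i+r_j)·cross = 34·576.2500 = 19592.5000
edge 3: (16.5,40)→(1.5,36.5)  cross = 16.5·36.5 − 1.5·40 = 542.2500; (r_i+r_j)·cross = 18·542.2500 = 9760.5000
Σcross = 812.5000 → A = |Σcross|/2 = 406.2500 mm²
Σ(r_i+r_j)·cross = 26754.0000 → first moment M = |Σ|/6 = 4459.0000
R_c = M/A = 4459.0000/406.2500 = 10.9760 mm
θ = 224° = 3.909538 rad
V = θ·R_c·A = 3.909538·10.9760·406.2500 = 17432.628 mm³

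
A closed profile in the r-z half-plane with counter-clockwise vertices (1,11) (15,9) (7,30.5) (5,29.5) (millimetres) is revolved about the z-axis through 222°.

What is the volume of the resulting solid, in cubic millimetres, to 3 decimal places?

Volume = 4510.070 mm³

Profile (r,z), 4 vertices: (1,11) (15,9) (7,30.5) (5,29.5)
edge 0: (1,11)→(15,9)  cross = 1·9 − 15·11 = -156.0000; (r_i+r_j)·cross = 16·-156.0000 = -2496.0000
edge 1: (15,9)→(7,30.5)  cross = 15·30.5 − 7·9 = 394.5000; (r_i+r_j)·cross = 22·394.5000 = 8679.0000
edge 2: (7,30.5)→(5,29.5)  cross = 7·29.5 − 5·30.5 = 54.0000; (r_i+r_j)·cross = 12·54.0000 = 648.0000
edge 3: (5,29.5)→(1,11)  cross = 5·11 − 1·29.5 = 25.5000; (r_i+r_j)·cross = 6·25.5000 = 153.0000
Σcross = 318.0000 → A = |Σcross|/2 = 159.0000 mm²
Σ(r_i+r_j)·cross = 6984.0000 → first moment M = |Σ|/6 = 1164.0000
R_c = M/A = 1164.0000/159.0000 = 7.3208 mm
θ = 222° = 3.874631 rad
V = θ·R_c·A = 3.874631·7.3208·159.0000 = 4510.070 mm³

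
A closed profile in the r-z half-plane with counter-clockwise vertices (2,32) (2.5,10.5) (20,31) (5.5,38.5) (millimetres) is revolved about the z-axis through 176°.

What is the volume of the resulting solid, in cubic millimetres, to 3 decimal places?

Volume = 6544.426 mm³

Profile (r,z), 4 vertices: (2,32) (2.5,10.5) (20,31) (5.5,38.5)
edge 0: (2,32)→(2.5,10.5)  cross = 2·10.5 − 2.5·32 = -59.0000; (r_i+r_j)·cross = 4.5·-59.0000 = -265.5000
edge 1: (2.5,10.5)→(20,31)  cross = 2.5·31 − 20·10.5 = -132.5000; (r_i+r_j)·cross = 22.5·-132.5000 = -2981.2500
edge 2: (20,31)→(5.5,38.5)  cross = 20·38.5 − 5.5·31 = 599.5000; (r_i+r_j)·cross = 25.5·599.5000 = 15287.2500
edge 3: (5.5,38.5)→(2,32)  cross = 5.5·32 − 2·38.5 = 99.0000; (r_i+r_j)·cross = 7.5·99.0000 = 742.5000
Σcross = 507.0000 → A = |Σcross|/2 = 253.5000 mm²
Σ(r_i+r_j)·cross = 12783.0000 → first moment M = |Σ|/6 = 2130.5000
R_c = M/A = 2130.5000/253.5000 = 8.4043 mm
θ = 176° = 3.071779 rad
V = θ·R_c·A = 3.071779·8.4043·253.5000 = 6544.426 mm³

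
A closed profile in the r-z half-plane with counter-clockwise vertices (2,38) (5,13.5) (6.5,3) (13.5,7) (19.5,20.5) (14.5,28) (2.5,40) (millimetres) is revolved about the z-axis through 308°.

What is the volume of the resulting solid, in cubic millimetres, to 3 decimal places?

Volume = 17869.997 mm³

Profile (r,z), 7 vertices: (2,38) (5,13.5) (6.5,3) (13.5,7) (19.5,20.5) (14.5,28) (2.5,40)
edge 0: (2,38)→(5,13.5)  cross = 2·13.5 − 5·38 = -163.0000; (r_i+r_j)·cross = 7·-163.0000 = -1141.0000
edge 1: (5,13.5)→(6.5,3)  cross = 5·3 − 6.5·13.5 = -72.7500; (r_i+r_j)·cross = 11.5·-72.7500 = -836.6250
edge 2: (6.5,3)→(13.5,7)  cross = 6.5·7 − 13.5·3 = 5.0000; (r_i+r_j)·cross = 20·5.0000 = 100.0000
edge 3: (13.5,7)→(19.5,20.5)  cross = 13.5·20.5 − 19.5·7 = 140.2500; (r_i+r_j)·cross = 33·140.2500 = 4628.2500
edge 4: (19.5,20.5)→(14.5,28)  cross = 19.5·28 − 14.5·20.5 = 248.7500; (r_i+r_j)·cross = 34·248.7500 = 8457.5000
edge 5: (14.5,28)→(2.5,40)  cross = 14.5·40 − 2.5·28 = 510.0000; (r_i+r_j)·cross = 17·510.0000 = 8670.0000
edge 6: (2.5,40)→(2,38)  cross = 2.5·38 − 2·40 = 15.0000; (r_i+r_j)·cross = 4.5·15.0000 = 67.5000
Σcross = 683.2500 → A = |Σcross|/2 = 341.6250 mm²
Σ(r_i+r_j)·cross = 19945.6250 → first moment M = |Σ|/6 = 3324.2708
R_c = M/A = 3324.2708/341.6250 = 9.7308 mm
θ = 308° = 5.375614 rad
V = θ·R_c·A = 5.375614·9.7308·341.6250 = 17869.997 mm³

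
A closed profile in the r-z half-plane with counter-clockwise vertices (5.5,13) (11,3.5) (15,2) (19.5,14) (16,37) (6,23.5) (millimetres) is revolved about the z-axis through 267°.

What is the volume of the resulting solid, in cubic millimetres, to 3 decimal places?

Volume = 18270.809 mm³

Profile (r,z), 6 vertices: (5.5,13) (11,3.5) (15,2) (19.5,14) (16,37) (6,23.5)
edge 0: (5.5,13)→(11,3.5)  cross = 5.5·3.5 − 11·13 = -123.7500; (r_i+r_j)·cross = 16.5·-123.7500 = -2041.8750
edge 1: (11,3.5)→(15,2)  cross = 11·2 − 15·3.5 = -30.5000; (r_i+r_j)·cross = 26·-30.5000 = -793.0000
edge 2: (15,2)→(19.5,14)  cross = 15·14 − 19.5·2 = 171.0000; (r_i+r_j)·cross = 34.5·171.0000 = 5899.5000
edge 3: (19.5,14)→(16,37)  cross = 19.5·37 − 16·14 = 497.5000; (r_i+r_j)·cross = 35.5·497.5000 = 17661.2500
edge 4: (16,37)→(6,23.5)  cross = 16·23.5 − 6·37 = 154.0000; (r_i+r_j)·cross = 22·154.0000 = 3388.0000
edge 5: (6,23.5)→(5.5,13)  cross = 6·13 − 5.5·23.5 = -51.2500; (r_i+r_j)·cross = 11.5·-51.2500 = -589.3750
Σcross = 617.0000 → A = |Σcross|/2 = 308.5000 mm²
Σ(r_i+r_j)·cross = 23524.5000 → first moment M = |Σ|/6 = 3920.7500
R_c = M/A = 3920.7500/308.5000 = 12.7091 mm
θ = 267° = 4.660029 rad
V = θ·R_c·A = 4.660029·12.7091·308.5000 = 18270.809 mm³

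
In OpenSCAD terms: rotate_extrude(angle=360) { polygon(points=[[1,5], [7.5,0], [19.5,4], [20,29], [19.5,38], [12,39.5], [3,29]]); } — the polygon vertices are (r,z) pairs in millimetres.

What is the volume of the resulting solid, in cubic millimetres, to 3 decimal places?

Volume = 42554.574 mm³

Profile (r,z), 7 vertices: (1,5) (7.5,0) (19.5,4) (20,29) (19.5,38) (12,39.5) (3,29)
edge 0: (1,5)→(7.5,0)  cross = 1·0 − 7.5·5 = -37.5000; (r_i+r_j)·cross = 8.5·-37.5000 = -318.7500
edge 1: (7.5,0)→(19.5,4)  cross = 7.5·4 − 19.5·0 = 30.0000; (r_i+r_j)·cross = 27·30.0000 = 810.0000
edge 2: (19.5,4)→(20,29)  cross = 19.5·29 − 20·4 = 485.5000; (r_i+r_j)·cross = 39.5·485.5000 = 19177.2500
edge 3: (20,29)→(19.5,38)  cross = 20·38 − 19.5·29 = 194.5000; (r_i+r_j)·cross = 39.5·194.5000 = 7682.7500
edge 4: (19.5,38)→(12,39.5)  cross = 19.5·39.5 − 12·38 = 314.2500; (r_i+r_j)·cross = 31.5·314.2500 = 9898.8750
edge 5: (12,39.5)→(3,29)  cross = 12·29 − 3·39.5 = 229.5000; (r_i+r_j)·cross = 15·229.5000 = 3442.5000
edge 6: (3,29)→(1,5)  cross = 3·5 − 1·29 = -14.0000; (r_i+r_j)·cross = 4·-14.0000 = -56.0000
Σcross = 1202.2500 → A = |Σcross|/2 = 601.1250 mm²
Σ(r_i+r_j)·cross = 40636.6250 → first moment M = |Σ|/6 = 6772.7708
R_c = M/A = 6772.7708/601.1250 = 11.2668 mm
θ = 360° = 6.283185 rad
V = θ·R_c·A = 6.283185·11.2668·601.1250 = 42554.574 mm³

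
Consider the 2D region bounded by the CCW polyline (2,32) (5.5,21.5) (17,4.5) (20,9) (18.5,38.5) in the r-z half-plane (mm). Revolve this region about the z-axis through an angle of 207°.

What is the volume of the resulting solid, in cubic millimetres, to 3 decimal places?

Profile (r,z), 5 vertices: (2,32) (5.5,21.5) (17,4.5) (20,9) (18.5,38.5)
edge 0: (2,32)→(5.5,21.5)  cross = 2·21.5 − 5.5·32 = -133.0000; (r_i+r_j)·cross = 7.5·-133.0000 = -997.5000
edge 1: (5.5,21.5)→(17,4.5)  cross = 5.5·4.5 − 17·21.5 = -340.7500; (r_i+r_j)·cross = 22.5·-340.7500 = -7666.8750
edge 2: (17,4.5)→(20,9)  cross = 17·9 − 20·4.5 = 63.0000; (r_i+r_j)·cross = 37·63.0000 = 2331.0000
edge 3: (20,9)→(18.5,38.5)  cross = 20·38.5 − 18.5·9 = 603.5000; (r_i+r_j)·cross = 38.5·603.5000 = 23234.7500
edge 4: (18.5,38.5)→(2,32)  cross = 18.5·32 − 2·38.5 = 515.0000; (r_i+r_j)·cross = 20.5·515.0000 = 10557.5000
Σcross = 707.7500 → A = |Σcross|/2 = 353.8750 mm²
Σ(r_i+r_j)·cross = 27458.8750 → first moment M = |Σ|/6 = 4576.4792
R_c = M/A = 4576.4792/353.8750 = 12.9325 mm
θ = 207° = 3.612832 rad
V = θ·R_c·A = 3.612832·12.9325·353.8750 = 16534.048 mm³

Volume = 16534.048 mm³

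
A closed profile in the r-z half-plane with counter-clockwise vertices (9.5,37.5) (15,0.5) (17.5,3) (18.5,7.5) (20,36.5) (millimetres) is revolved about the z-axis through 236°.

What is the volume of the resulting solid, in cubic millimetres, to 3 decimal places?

Volume = 15348.853 mm³

Profile (r,z), 5 vertices: (9.5,37.5) (15,0.5) (17.5,3) (18.5,7.5) (20,36.5)
edge 0: (9.5,37.5)→(15,0.5)  cross = 9.5·0.5 − 15·37.5 = -557.7500; (r_i+r_j)·cross = 24.5·-557.7500 = -13664.8750
edge 1: (15,0.5)→(17.5,3)  cross = 15·3 − 17.5·0.5 = 36.2500; (r_i+r_j)·cross = 32.5·36.2500 = 1178.1250
edge 2: (17.5,3)→(18.5,7.5)  cross = 17.5·7.5 − 18.5·3 = 75.7500; (r_i+r_j)·cross = 36·75.7500 = 2727.0000
edge 3: (18.5,7.5)→(20,36.5)  cross = 18.5·36.5 − 20·7.5 = 525.2500; (r_i+r_j)·cross = 38.5·525.2500 = 20222.1250
edge 4: (20,36.5)→(9.5,37.5)  cross = 20·37.5 − 9.5·36.5 = 403.2500; (r_i+r_j)·cross = 29.5·403.2500 = 11895.8750
Σcross = 482.7500 → A = |Σcross|/2 = 241.3750 mm²
Σ(r_i+r_j)·cross = 22358.2500 → first moment M = |Σ|/6 = 3726.3750
R_c = M/A = 3726.3750/241.3750 = 15.4381 mm
θ = 236° = 4.118977 rad
V = θ·R_c·A = 4.118977·15.4381·241.3750 = 15348.853 mm³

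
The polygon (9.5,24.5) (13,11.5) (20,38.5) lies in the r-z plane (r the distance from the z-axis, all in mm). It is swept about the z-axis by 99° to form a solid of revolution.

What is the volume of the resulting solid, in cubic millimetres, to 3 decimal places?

Volume = 2270.357 mm³

Profile (r,z), 3 vertices: (9.5,24.5) (13,11.5) (20,38.5)
edge 0: (9.5,24.5)→(13,11.5)  cross = 9.5·11.5 − 13·24.5 = -209.2500; (r_i+r_j)·cross = 22.5·-209.2500 = -4708.1250
edge 1: (13,11.5)→(20,38.5)  cross = 13·38.5 − 20·11.5 = 270.5000; (r_i+r_j)·cross = 33·270.5000 = 8926.5000
edge 2: (20,38.5)→(9.5,24.5)  cross = 20·24.5 − 9.5·38.5 = 124.2500; (r_i+r_j)·cross = 29.5·124.2500 = 3665.3750
Σcross = 185.5000 → A = |Σcross|/2 = 92.7500 mm²
Σ(r_i+r_j)·cross = 7883.7500 → first moment M = |Σ|/6 = 1313.9583
R_c = M/A = 1313.9583/92.7500 = 14.1667 mm
θ = 99° = 1.727876 rad
V = θ·R_c·A = 1.727876·14.1667·92.7500 = 2270.357 mm³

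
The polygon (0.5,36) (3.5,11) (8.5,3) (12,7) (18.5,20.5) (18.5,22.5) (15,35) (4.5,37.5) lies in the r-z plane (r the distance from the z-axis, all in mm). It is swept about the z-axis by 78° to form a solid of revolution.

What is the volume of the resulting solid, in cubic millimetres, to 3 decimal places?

Volume = 5201.461 mm³

Profile (r,z), 8 vertices: (0.5,36) (3.5,11) (8.5,3) (12,7) (18.5,20.5) (18.5,22.5) (15,35) (4.5,37.5)
edge 0: (0.5,36)→(3.5,11)  cross = 0.5·11 − 3.5·36 = -120.5000; (r_i+r_j)·cross = 4·-120.5000 = -482.0000
edge 1: (3.5,11)→(8.5,3)  cross = 3.5·3 − 8.5·11 = -83.0000; (r_i+r_j)·cross = 12·-83.0000 = -996.0000
edge 2: (8.5,3)→(12,7)  cross = 8.5·7 − 12·3 = 23.5000; (r_i+r_j)·cross = 20.5·23.5000 = 481.7500
edge 3: (12,7)→(18.5,20.5)  cross = 12·20.5 − 18.5·7 = 116.5000; (r_i+r_j)·cross = 30.5·116.5000 = 3553.2500
edge 4: (18.5,20.5)→(18.5,22.5)  cross = 18.5·22.5 − 18.5·20.5 = 37.0000; (r_i+r_j)·cross = 37·37.0000 = 1369.0000
edge 5: (18.5,22.5)→(15,35)  cross = 18.5·35 − 15·22.5 = 310.0000; (r_i+r_j)·cross = 33.5·310.0000 = 10385.0000
edge 6: (15,35)→(4.5,37.5)  cross = 15·37.5 − 4.5·35 = 405.0000; (r_i+r_j)·cross = 19.5·405.0000 = 7897.5000
edge 7: (4.5,37.5)→(0.5,36)  cross = 4.5·36 − 0.5·37.5 = 143.2500; (r_i+r_j)·cross = 5·143.2500 = 716.2500
Σcross = 831.7500 → A = |Σcross|/2 = 415.8750 mm²
Σ(r_i+r_j)·cross = 22924.7500 → first moment M = |Σ|/6 = 3820.7917
R_c = M/A = 3820.7917/415.8750 = 9.1874 mm
θ = 78° = 1.361357 rad
V = θ·R_c·A = 1.361357·9.1874·415.8750 = 5201.461 mm³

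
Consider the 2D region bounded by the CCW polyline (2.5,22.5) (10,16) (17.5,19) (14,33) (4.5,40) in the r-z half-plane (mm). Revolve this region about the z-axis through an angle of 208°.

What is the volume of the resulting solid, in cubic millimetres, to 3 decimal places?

Volume = 7651.582 mm³

Profile (r,z), 5 vertices: (2.5,22.5) (10,16) (17.5,19) (14,33) (4.5,40)
edge 0: (2.5,22.5)→(10,16)  cross = 2.5·16 − 10·22.5 = -185.0000; (r_i+r_j)·cross = 12.5·-185.0000 = -2312.5000
edge 1: (10,16)→(17.5,19)  cross = 10·19 − 17.5·16 = -90.0000; (r_i+r_j)·cross = 27.5·-90.0000 = -2475.0000
edge 2: (17.5,19)→(14,33)  cross = 17.5·33 − 14·19 = 311.5000; (r_i+r_j)·cross = 31.5·311.5000 = 9812.2500
edge 3: (14,33)→(4.5,40)  cross = 14·40 − 4.5·33 = 411.5000; (r_i+r_j)·cross = 18.5·411.5000 = 7612.7500
edge 4: (4.5,40)→(2.5,22.5)  cross = 4.5·22.5 − 2.5·40 = 1.2500; (r_i+r_j)·cross = 7·1.2500 = 8.7500
Σcross = 449.2500 → A = |Σcross|/2 = 224.6250 mm²
Σ(r_i+r_j)·cross = 12646.2500 → first moment M = |Σ|/6 = 2107.7083
R_c = M/A = 2107.7083/224.6250 = 9.3832 mm
θ = 208° = 3.630285 rad
V = θ·R_c·A = 3.630285·9.3832·224.6250 = 7651.582 mm³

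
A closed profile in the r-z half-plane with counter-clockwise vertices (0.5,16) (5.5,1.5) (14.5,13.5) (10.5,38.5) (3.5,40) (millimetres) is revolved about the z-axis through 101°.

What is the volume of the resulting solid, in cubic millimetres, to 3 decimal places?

Volume = 4429.432 mm³

Profile (r,z), 5 vertices: (0.5,16) (5.5,1.5) (14.5,13.5) (10.5,38.5) (3.5,40)
edge 0: (0.5,16)→(5.5,1.5)  cross = 0.5·1.5 − 5.5·16 = -87.2500; (r_i+r_j)·cross = 6·-87.2500 = -523.5000
edge 1: (5.5,1.5)→(14.5,13.5)  cross = 5.5·13.5 − 14.5·1.5 = 52.5000; (r_i+r_j)·cross = 20·52.5000 = 1050.0000
edge 2: (14.5,13.5)→(10.5,38.5)  cross = 14.5·38.5 − 10.5·13.5 = 416.5000; (r_i+r_j)·cross = 25·416.5000 = 10412.5000
edge 3: (10.5,38.5)→(3.5,40)  cross = 10.5·40 − 3.5·38.5 = 285.2500; (r_i+r_j)·cross = 14·285.2500 = 3993.5000
edge 4: (3.5,40)→(0.5,16)  cross = 3.5·16 − 0.5·40 = 36.0000; (r_i+r_j)·cross = 4·36.0000 = 144.0000
Σcross = 703.0000 → A = |Σcross|/2 = 351.5000 mm²
Σ(r_i+r_j)·cross = 15076.5000 → first moment M = |Σ|/6 = 2512.7500
R_c = M/A = 2512.7500/351.5000 = 7.1486 mm
θ = 101° = 1.762783 rad
V = θ·R_c·A = 1.762783·7.1486·351.5000 = 4429.432 mm³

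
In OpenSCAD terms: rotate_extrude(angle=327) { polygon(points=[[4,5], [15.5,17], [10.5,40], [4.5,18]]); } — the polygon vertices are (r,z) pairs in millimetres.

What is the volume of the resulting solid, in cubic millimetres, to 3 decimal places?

Profile (r,z), 4 vertices: (4,5) (15.5,17) (10.5,40) (4.5,18)
edge 0: (4,5)→(15.5,17)  cross = 4·17 − 15.5·5 = -9.5000; (r_i+r_j)·cross = 19.5·-9.5000 = -185.2500
edge 1: (15.5,17)→(10.5,40)  cross = 15.5·40 − 10.5·17 = 441.5000; (r_i+r_j)·cross = 26·441.5000 = 11479.0000
edge 2: (10.5,40)→(4.5,18)  cross = 10.5·18 − 4.5·40 = 9.0000; (r_i+r_j)·cross = 15·9.0000 = 135.0000
edge 3: (4.5,18)→(4,5)  cross = 4.5·5 − 4·18 = -49.5000; (r_i+r_j)·cross = 8.5·-49.5000 = -420.7500
Σcross = 391.5000 → A = |Σcross|/2 = 195.7500 mm²
Σ(r_i+r_j)·cross = 11008.0000 → first moment M = |Σ|/6 = 1834.6667
R_c = M/A = 1834.6667/195.7500 = 9.3725 mm
θ = 327° = 5.707227 rad
V = θ·R_c·A = 5.707227·9.3725·195.7500 = 10470.859 mm³

Volume = 10470.859 mm³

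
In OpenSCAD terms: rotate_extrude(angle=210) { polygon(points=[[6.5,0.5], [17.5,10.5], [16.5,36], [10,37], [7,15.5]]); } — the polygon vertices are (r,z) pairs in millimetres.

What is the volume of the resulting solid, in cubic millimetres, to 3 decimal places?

Volume = 12531.824 mm³

Profile (r,z), 5 vertices: (6.5,0.5) (17.5,10.5) (16.5,36) (10,37) (7,15.5)
edge 0: (6.5,0.5)→(17.5,10.5)  cross = 6.5·10.5 − 17.5·0.5 = 59.5000; (r_i+r_j)·cross = 24·59.5000 = 1428.0000
edge 1: (17.5,10.5)→(16.5,36)  cross = 17.5·36 − 16.5·10.5 = 456.7500; (r_i+r_j)·cross = 34·456.7500 = 15529.5000
edge 2: (16.5,36)→(10,37)  cross = 16.5·37 − 10·36 = 250.5000; (r_i+r_j)·cross = 26.5·250.5000 = 6638.2500
edge 3: (10,37)→(7,15.5)  cross = 10·15.5 − 7·37 = -104.0000; (r_i+r_j)·cross = 17·-104.0000 = -1768.0000
edge 4: (7,15.5)→(6.5,0.5)  cross = 7·0.5 − 6.5·15.5 = -97.2500; (r_i+r_j)·cross = 13.5·-97.2500 = -1312.8750
Σcross = 565.5000 → A = |Σcross|/2 = 282.7500 mm²
Σ(r_i+r_j)·cross = 20514.8750 → first moment M = |Σ|/6 = 3419.1458
R_c = M/A = 3419.1458/282.7500 = 12.0925 mm
θ = 210° = 3.665191 rad
V = θ·R_c·A = 3.665191·12.0925·282.7500 = 12531.824 mm³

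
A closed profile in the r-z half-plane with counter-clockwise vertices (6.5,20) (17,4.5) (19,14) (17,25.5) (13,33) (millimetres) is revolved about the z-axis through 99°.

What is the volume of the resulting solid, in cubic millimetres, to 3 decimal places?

Profile (r,z), 5 vertices: (6.5,20) (17,4.5) (19,14) (17,25.5) (13,33)
edge 0: (6.5,20)→(17,4.5)  cross = 6.5·4.5 − 17·20 = -310.7500; (r_i+r_j)·cross = 23.5·-310.7500 = -7302.6250
edge 1: (17,4.5)→(19,14)  cross = 17·14 − 19·4.5 = 152.5000; (r_i+r_j)·cross = 36·152.5000 = 5490.0000
edge 2: (19,14)→(17,25.5)  cross = 19·25.5 − 17·14 = 246.5000; (r_i+r_j)·cross = 36·246.5000 = 8874.0000
edge 3: (17,25.5)→(13,33)  cross = 17·33 − 13·25.5 = 229.5000; (r_i+r_j)·cross = 30·229.5000 = 6885.0000
edge 4: (13,33)→(6.5,20)  cross = 13·20 − 6.5·33 = 45.5000; (r_i+r_j)·cross = 19.5·45.5000 = 887.2500
Σcross = 363.2500 → A = |Σcross|/2 = 181.6250 mm²
Σ(r_i+r_j)·cross = 14833.6250 → first moment M = |Σ|/6 = 2472.2708
R_c = M/A = 2472.2708/181.6250 = 13.6120 mm
θ = 99° = 1.727876 rad
V = θ·R_c·A = 1.727876·13.6120·181.6250 = 4271.777 mm³

Volume = 4271.777 mm³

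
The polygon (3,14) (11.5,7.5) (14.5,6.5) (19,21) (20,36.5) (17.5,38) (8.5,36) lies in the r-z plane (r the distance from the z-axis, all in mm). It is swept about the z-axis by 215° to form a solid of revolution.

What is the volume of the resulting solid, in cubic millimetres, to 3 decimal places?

Profile (r,z), 7 vertices: (3,14) (11.5,7.5) (14.5,6.5) (19,21) (20,36.5) (17.5,38) (8.5,36)
edge 0: (3,14)→(11.5,7.5)  cross = 3·7.5 − 11.5·14 = -138.5000; (r_i+r_j)·cross = 14.5·-138.5000 = -2008.2500
edge 1: (11.5,7.5)→(14.5,6.5)  cross = 11.5·6.5 − 14.5·7.5 = -34.0000; (r_i+r_j)·cross = 26·-34.0000 = -884.0000
edge 2: (14.5,6.5)→(19,21)  cross = 14.5·21 − 19·6.5 = 181.0000; (r_i+r_j)·cross = 33.5·181.0000 = 6063.5000
edge 3: (19,21)→(20,36.5)  cross = 19·36.5 − 20·21 = 273.5000; (r_i+r_j)·cross = 39·273.5000 = 10666.5000
edge 4: (20,36.5)→(17.5,38)  cross = 20·38 − 17.5·36.5 = 121.2500; (r_i+r_j)·cross = 37.5·121.2500 = 4546.8750
edge 5: (17.5,38)→(8.5,36)  cross = 17.5·36 − 8.5·38 = 307.0000; (r_i+r_j)·cross = 26·307.0000 = 7982.0000
edge 6: (8.5,36)→(3,14)  cross = 8.5·14 − 3·36 = 11.0000; (r_i+r_j)·cross = 11.5·11.0000 = 126.5000
Σcross = 721.2500 → A = |Σcross|/2 = 360.6250 mm²
Σ(r_i+r_j)·cross = 26493.1250 → first moment M = |Σ|/6 = 4415.5208
R_c = M/A = 4415.5208/360.6250 = 12.2441 mm
θ = 215° = 3.752458 rad
V = θ·R_c·A = 3.752458·12.2441·360.6250 = 16569.056 mm³

Volume = 16569.056 mm³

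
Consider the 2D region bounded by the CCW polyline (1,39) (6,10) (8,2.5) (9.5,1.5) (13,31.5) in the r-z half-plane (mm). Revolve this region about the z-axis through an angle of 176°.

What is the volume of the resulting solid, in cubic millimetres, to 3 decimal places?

Profile (r,z), 5 vertices: (1,39) (6,10) (8,2.5) (9.5,1.5) (13,31.5)
edge 0: (1,39)→(6,10)  cross = 1·10 − 6·39 = -224.0000; (r_i+r_j)·cross = 7·-224.0000 = -1568.0000
edge 1: (6,10)→(8,2.5)  cross = 6·2.5 − 8·10 = -65.0000; (r_i+r_j)·cross = 14·-65.0000 = -910.0000
edge 2: (8,2.5)→(9.5,1.5)  cross = 8·1.5 − 9.5·2.5 = -11.7500; (r_i+r_j)·cross = 17.5·-11.7500 = -205.6250
edge 3: (9.5,1.5)→(13,31.5)  cross = 9.5·31.5 − 13·1.5 = 279.7500; (r_i+r_j)·cross = 22.5·279.7500 = 6294.3750
edge 4: (13,31.5)→(1,39)  cross = 13·39 − 1·31.5 = 475.5000; (r_i+r_j)·cross = 14·475.5000 = 6657.0000
Σcross = 454.5000 → A = |Σcross|/2 = 227.2500 mm²
Σ(r_i+r_j)·cross = 10267.7500 → first moment M = |Σ|/6 = 1711.2917
R_c = M/A = 1711.2917/227.2500 = 7.5304 mm
θ = 176° = 3.071779 rad
V = θ·R_c·A = 3.071779·7.5304·227.2500 = 5256.711 mm³

Volume = 5256.711 mm³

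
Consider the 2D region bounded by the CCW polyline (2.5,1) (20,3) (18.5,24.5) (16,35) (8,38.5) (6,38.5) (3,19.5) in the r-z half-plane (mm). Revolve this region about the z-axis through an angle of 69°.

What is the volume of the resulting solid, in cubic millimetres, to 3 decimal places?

Profile (r,z), 7 vertices: (2.5,1) (20,3) (18.5,24.5) (16,35) (8,38.5) (6,38.5) (3,19.5)
edge 0: (2.5,1)→(20,3)  cross = 2.5·3 − 20·1 = -12.5000; (r_i+r_j)·cross = 22.5·-12.5000 = -281.2500
edge 1: (20,3)→(18.5,24.5)  cross = 20·24.5 − 18.5·3 = 434.5000; (r_i+r_j)·cross = 38.5·434.5000 = 16728.2500
edge 2: (18.5,24.5)→(16,35)  cross = 18.5·35 − 16·24.5 = 255.5000; (r_i+r_j)·cross = 34.5·255.5000 = 8814.7500
edge 3: (16,35)→(8,38.5)  cross = 16·38.5 − 8·35 = 336.0000; (r_i+r_j)·cross = 24·336.0000 = 8064.0000
edge 4: (8,38.5)→(6,38.5)  cross = 8·38.5 − 6·38.5 = 77.0000; (r_i+r_j)·cross = 14·77.0000 = 1078.0000
edge 5: (6,38.5)→(3,19.5)  cross = 6·19.5 − 3·38.5 = 1.5000; (r_i+r_j)·cross = 9·1.5000 = 13.5000
edge 6: (3,19.5)→(2.5,1)  cross = 3·1 − 2.5·19.5 = -45.7500; (r_i+r_j)·cross = 5.5·-45.7500 = -251.6250
Σcross = 1046.2500 → A = |Σcross|/2 = 523.1250 mm²
Σ(r_i+r_j)·cross = 34165.6250 → first moment M = |Σ|/6 = 5694.2708
R_c = M/A = 5694.2708/523.1250 = 10.8851 mm
θ = 69° = 1.204277 rad
V = θ·R_c·A = 1.204277·10.8851·523.1250 = 6857.480 mm³

Volume = 6857.480 mm³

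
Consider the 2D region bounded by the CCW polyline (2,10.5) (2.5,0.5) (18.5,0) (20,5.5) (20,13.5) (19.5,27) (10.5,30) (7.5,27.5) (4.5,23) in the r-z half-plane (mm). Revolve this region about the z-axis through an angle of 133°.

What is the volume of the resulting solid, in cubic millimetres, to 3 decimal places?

Volume = 12274.487 mm³

Profile (r,z), 9 vertices: (2,10.5) (2.5,0.5) (18.5,0) (20,5.5) (20,13.5) (19.5,27) (10.5,30) (7.5,27.5) (4.5,23)
edge 0: (2,10.5)→(2.5,0.5)  cross = 2·0.5 − 2.5·10.5 = -25.2500; (r_i+r_j)·cross = 4.5·-25.2500 = -113.6250
edge 1: (2.5,0.5)→(18.5,0)  cross = 2.5·0 − 18.5·0.5 = -9.2500; (r_i+r_j)·cross = 21·-9.2500 = -194.2500
edge 2: (18.5,0)→(20,5.5)  cross = 18.5·5.5 − 20·0 = 101.7500; (r_i+r_j)·cross = 38.5·101.7500 = 3917.3750
edge 3: (20,5.5)→(20,13.5)  cross = 20·13.5 − 20·5.5 = 160.0000; (r_i+r_j)·cross = 40·160.0000 = 6400.0000
edge 4: (20,13.5)→(19.5,27)  cross = 20·27 − 19.5·13.5 = 276.7500; (r_i+r_j)·cross = 39.5·276.7500 = 10931.6250
edge 5: (19.5,27)→(10.5,30)  cross = 19.5·30 − 10.5·27 = 301.5000; (r_i+r_j)·cross = 30·301.5000 = 9045.0000
edge 6: (10.5,30)→(7.5,27.5)  cross = 10.5·27.5 − 7.5·30 = 63.7500; (r_i+r_j)·cross = 18·63.7500 = 1147.5000
edge 7: (7.5,27.5)→(4.5,23)  cross = 7.5·23 − 4.5·27.5 = 48.7500; (r_i+r_j)·cross = 12·48.7500 = 585.0000
edge 8: (4.5,23)→(2,10.5)  cross = 4.5·10.5 − 2·23 = 1.2500; (r_i+r_j)·cross = 6.5·1.2500 = 8.1250
Σcross = 919.2500 → A = |Σcross|/2 = 459.6250 mm²
Σ(r_i+r_j)·cross = 31726.7500 → first moment M = |Σ|/6 = 5287.7917
R_c = M/A = 5287.7917/459.6250 = 11.5046 mm
θ = 133° = 2.321288 rad
V = θ·R_c·A = 2.321288·11.5046·459.6250 = 12274.487 mm³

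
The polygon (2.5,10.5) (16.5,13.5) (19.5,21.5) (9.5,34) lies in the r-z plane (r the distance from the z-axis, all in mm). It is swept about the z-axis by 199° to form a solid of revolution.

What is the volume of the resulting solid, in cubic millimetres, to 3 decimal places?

Volume = 8176.070 mm³

Profile (r,z), 4 vertices: (2.5,10.5) (16.5,13.5) (19.5,21.5) (9.5,34)
edge 0: (2.5,10.5)→(16.5,13.5)  cross = 2.5·13.5 − 16.5·10.5 = -139.5000; (r_i+r_j)·cross = 19·-139.5000 = -2650.5000
edge 1: (16.5,13.5)→(19.5,21.5)  cross = 16.5·21.5 − 19.5·13.5 = 91.5000; (r_i+r_j)·cross = 36·91.5000 = 3294.0000
edge 2: (19.5,21.5)→(9.5,34)  cross = 19.5·34 − 9.5·21.5 = 458.7500; (r_i+r_j)·cross = 29·458.7500 = 13303.7500
edge 3: (9.5,34)→(2.5,10.5)  cross = 9.5·10.5 − 2.5·34 = 14.7500; (r_i+r_j)·cross = 12·14.7500 = 177.0000
Σcross = 425.5000 → A = |Σcross|/2 = 212.7500 mm²
Σ(r_i+r_j)·cross = 14124.2500 → first moment M = |Σ|/6 = 2354.0417
R_c = M/A = 2354.0417/212.7500 = 11.0648 mm
θ = 199° = 3.473205 rad
V = θ·R_c·A = 3.473205·11.0648·212.7500 = 8176.070 mm³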